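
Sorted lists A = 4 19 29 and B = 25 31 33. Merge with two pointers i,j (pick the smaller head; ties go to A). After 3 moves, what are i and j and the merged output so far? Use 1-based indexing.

i=3, j=2, merged so far=[4, 19, 25]

i=1 j=1: A[i]=4<=B[j]=25 take 4, i++
i=2 j=1: A[i]=19<=B[j]=25 take 19, i++
i=3 j=1: A[i]=29>B[j]=25 take 25, j++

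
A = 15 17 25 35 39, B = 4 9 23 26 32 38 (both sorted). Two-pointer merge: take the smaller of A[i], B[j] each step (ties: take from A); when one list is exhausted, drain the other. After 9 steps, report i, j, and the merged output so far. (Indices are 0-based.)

i=4, j=5, merged so far=[4, 9, 15, 17, 23, 25, 26, 32, 35]

[i=0,j=0] A[i]=15>B[j]=4 take 4 → j++
[i=0,j=1] A[i]=15>B[j]=9 take 9 → j++
[i=0,j=2] A[i]=15<=B[j]=23 take 15 → i++
[i=1,j=2] A[i]=17<=B[j]=23 take 17 → i++
[i=2,j=2] A[i]=25>B[j]=23 take 23 → j++
[i=2,j=3] A[i]=25<=B[j]=26 take 25 → i++
[i=3,j=3] A[i]=35>B[j]=26 take 26 → j++
[i=3,j=4] A[i]=35>B[j]=32 take 32 → j++
[i=3,j=5] A[i]=35<=B[j]=38 take 35 → i++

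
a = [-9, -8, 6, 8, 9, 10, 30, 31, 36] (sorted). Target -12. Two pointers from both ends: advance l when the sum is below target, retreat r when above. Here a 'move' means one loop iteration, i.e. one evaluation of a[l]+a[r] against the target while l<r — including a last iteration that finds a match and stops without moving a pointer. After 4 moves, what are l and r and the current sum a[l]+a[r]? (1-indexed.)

l=1 r=9: -9+36=27 >-12, r--
l=1 r=8: -9+31=22 >-12, r--
l=1 r=7: -9+30=21 >-12, r--
l=1 r=6: -9+10=1 >-12, r--

l=1, r=5, sum=0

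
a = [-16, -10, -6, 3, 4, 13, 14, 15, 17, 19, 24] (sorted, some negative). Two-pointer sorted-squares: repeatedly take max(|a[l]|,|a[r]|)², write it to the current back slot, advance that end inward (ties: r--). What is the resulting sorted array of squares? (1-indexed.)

[9, 16, 36, 100, 169, 196, 225, 256, 289, 361, 576]

[1,11] |-16|<=|24| out[11]=576 → r--
[1,10] |-16|<=|19| out[10]=361 → r--
[1,9] |-16|<=|17| out[9]=289 → r--
[1,8] |-16|>|15| out[8]=256 → l++
[2,8] |-10|<=|15| out[7]=225 → r--
[2,7] |-10|<=|14| out[6]=196 → r--
[2,6] |-10|<=|13| out[5]=169 → r--
[2,5] |-10|>|4| out[4]=100 → l++
[3,5] |-6|>|4| out[3]=36 → l++
[4,5] |3|<=|4| out[2]=16 → r--
[4,4] |3|<=|3| out[1]=9 → r--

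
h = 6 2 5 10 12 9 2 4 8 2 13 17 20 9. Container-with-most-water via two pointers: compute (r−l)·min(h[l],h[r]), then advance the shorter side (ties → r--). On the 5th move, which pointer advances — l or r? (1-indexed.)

[1,14] min(6,9)*13=78 best=78 * → l++
[2,14] min(2,9)*12=24 best=78 → l++
[3,14] min(5,9)*11=55 best=78 → l++
[4,14] min(10,9)*10=90 best=90 * → r--
[4,13] min(10,20)*9=90 best=90 → l++

l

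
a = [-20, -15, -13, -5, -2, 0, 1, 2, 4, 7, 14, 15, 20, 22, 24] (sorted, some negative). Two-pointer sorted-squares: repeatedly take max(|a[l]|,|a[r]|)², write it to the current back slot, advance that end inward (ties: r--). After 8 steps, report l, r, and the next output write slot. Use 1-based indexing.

l=1 r=15: |-20|<=|24| out[15]=576, r--
l=1 r=14: |-20|<=|22| out[14]=484, r--
l=1 r=13: |-20|<=|20| out[13]=400, r--
l=1 r=12: |-20|>|15| out[12]=400, l++
l=2 r=12: |-15|<=|15| out[11]=225, r--
l=2 r=11: |-15|>|14| out[10]=225, l++
l=3 r=11: |-13|<=|14| out[9]=196, r--
l=3 r=10: |-13|>|7| out[8]=169, l++

l=4, r=10, next write slot=7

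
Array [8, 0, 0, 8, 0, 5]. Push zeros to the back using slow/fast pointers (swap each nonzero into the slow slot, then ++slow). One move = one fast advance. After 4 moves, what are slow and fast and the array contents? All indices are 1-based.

slow=3, fast=5, a=[8, 8, 0, 0, 0, 5]

slow=1 fast=1: a[fast]=8≠0 swap→a[1]=8, slow++,fast++
slow=2 fast=2: a[fast]=0, fast++
slow=2 fast=3: a[fast]=0, fast++
slow=2 fast=4: a[fast]=8≠0 swap→a[2]=8, slow++,fast++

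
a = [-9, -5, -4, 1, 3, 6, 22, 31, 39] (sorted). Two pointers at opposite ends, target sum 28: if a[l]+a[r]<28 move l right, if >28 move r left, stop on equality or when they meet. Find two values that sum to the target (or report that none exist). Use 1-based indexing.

(6, 22)

[1,9] -9+39=30 >28 → r--
[1,8] -9+31=22 <28 → l++
[2,8] -5+31=26 <28 → l++
[3,8] -4+31=27 <28 → l++
[4,8] 1+31=32 >28 → r--
[4,7] 1+22=23 <28 → l++
[5,7] 3+22=25 <28 → l++
[6,7] 6+22=28 → found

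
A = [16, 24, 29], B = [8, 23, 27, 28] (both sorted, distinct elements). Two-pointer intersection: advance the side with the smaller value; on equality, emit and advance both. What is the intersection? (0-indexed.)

i=0 j=0: 16>8, j++
i=0 j=1: 16<23, i++
i=1 j=1: 24>23, j++
i=1 j=2: 24<27, i++
i=2 j=2: 29>27, j++
i=2 j=3: 29>28, j++

intersection = []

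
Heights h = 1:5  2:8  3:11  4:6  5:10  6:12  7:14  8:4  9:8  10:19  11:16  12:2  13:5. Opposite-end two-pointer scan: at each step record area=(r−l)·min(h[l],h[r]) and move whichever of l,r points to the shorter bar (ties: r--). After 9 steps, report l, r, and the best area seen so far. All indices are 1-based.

[1,13] min(5,5)*12=60 best=60 * → r--
[1,12] min(5,2)*11=22 best=60 → r--
[1,11] min(5,16)*10=50 best=60 → l++
[2,11] min(8,16)*9=72 best=72 * → l++
[3,11] min(11,16)*8=88 best=88 * → l++
[4,11] min(6,16)*7=42 best=88 → l++
[5,11] min(10,16)*6=60 best=88 → l++
[6,11] min(12,16)*5=60 best=88 → l++
[7,11] min(14,16)*4=56 best=88 → l++

l=8, r=11, best area=88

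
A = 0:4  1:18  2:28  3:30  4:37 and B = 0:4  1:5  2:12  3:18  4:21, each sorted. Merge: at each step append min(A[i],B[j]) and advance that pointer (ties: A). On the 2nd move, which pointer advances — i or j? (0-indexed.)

j

i=0 j=0: A[i]=4<=B[j]=4 take 4, i++
i=1 j=0: A[i]=18>B[j]=4 take 4, j++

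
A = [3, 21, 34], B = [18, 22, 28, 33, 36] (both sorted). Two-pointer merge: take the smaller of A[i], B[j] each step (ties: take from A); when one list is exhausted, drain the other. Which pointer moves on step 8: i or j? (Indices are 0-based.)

j

[i=0,j=0] A[i]=3<=B[j]=18 take 3 → i++
[i=1,j=0] A[i]=21>B[j]=18 take 18 → j++
[i=1,j=1] A[i]=21<=B[j]=22 take 21 → i++
[i=2,j=1] A[i]=34>B[j]=22 take 22 → j++
[i=2,j=2] A[i]=34>B[j]=28 take 28 → j++
[i=2,j=3] A[i]=34>B[j]=33 take 33 → j++
[i=2,j=4] A[i]=34<=B[j]=36 take 34 → i++
[i=3,j=4] A done, take B[j]=36 → j++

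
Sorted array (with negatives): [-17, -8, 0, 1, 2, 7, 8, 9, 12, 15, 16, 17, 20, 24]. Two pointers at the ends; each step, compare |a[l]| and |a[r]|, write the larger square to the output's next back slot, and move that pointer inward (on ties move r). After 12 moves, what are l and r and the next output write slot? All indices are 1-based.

l=3, r=4, next write slot=2

l=1 r=14: |-17|<=|24| out[14]=576, r--
l=1 r=13: |-17|<=|20| out[13]=400, r--
l=1 r=12: |-17|<=|17| out[12]=289, r--
l=1 r=11: |-17|>|16| out[11]=289, l++
l=2 r=11: |-8|<=|16| out[10]=256, r--
l=2 r=10: |-8|<=|15| out[9]=225, r--
l=2 r=9: |-8|<=|12| out[8]=144, r--
l=2 r=8: |-8|<=|9| out[7]=81, r--
l=2 r=7: |-8|<=|8| out[6]=64, r--
l=2 r=6: |-8|>|7| out[5]=64, l++
l=3 r=6: |0|<=|7| out[4]=49, r--
l=3 r=5: |0|<=|2| out[3]=4, r--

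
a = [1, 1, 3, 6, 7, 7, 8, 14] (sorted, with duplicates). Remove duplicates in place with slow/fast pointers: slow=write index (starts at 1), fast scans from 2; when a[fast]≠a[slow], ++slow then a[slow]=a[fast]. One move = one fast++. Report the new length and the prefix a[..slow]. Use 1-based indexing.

(s=1,f=2) a[fast]=1=a[slow] dup → fast++
(s=1,f=3) a[fast]=3≠a[slow]=1 write a[2]=3 → slow++,fast++
(s=2,f=4) a[fast]=6≠a[slow]=3 write a[3]=6 → slow++,fast++
(s=3,f=5) a[fast]=7≠a[slow]=6 write a[4]=7 → slow++,fast++
(s=4,f=6) a[fast]=7=a[slow] dup → fast++
(s=4,f=7) a[fast]=8≠a[slow]=7 write a[5]=8 → slow++,fast++
(s=5,f=8) a[fast]=14≠a[slow]=8 write a[6]=14 → slow++,fast++

length 6; prefix = [1, 3, 6, 7, 8, 14]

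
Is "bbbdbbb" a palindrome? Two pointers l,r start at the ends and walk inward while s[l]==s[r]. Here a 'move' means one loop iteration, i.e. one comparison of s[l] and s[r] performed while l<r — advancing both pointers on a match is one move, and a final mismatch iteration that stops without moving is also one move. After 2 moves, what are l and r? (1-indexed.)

l=3, r=5

l=1 r=7: 'b'=='b', l++,r--
l=2 r=6: 'b'=='b', l++,r--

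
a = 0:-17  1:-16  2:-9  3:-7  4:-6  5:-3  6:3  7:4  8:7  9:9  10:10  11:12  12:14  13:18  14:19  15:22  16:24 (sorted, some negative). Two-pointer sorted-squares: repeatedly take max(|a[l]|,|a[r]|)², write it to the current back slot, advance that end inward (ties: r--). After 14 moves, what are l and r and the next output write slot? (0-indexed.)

l=0 r=16: |-17|<=|24| out[16]=576, r--
l=0 r=15: |-17|<=|22| out[15]=484, r--
l=0 r=14: |-17|<=|19| out[14]=361, r--
l=0 r=13: |-17|<=|18| out[13]=324, r--
l=0 r=12: |-17|>|14| out[12]=289, l++
l=1 r=12: |-16|>|14| out[11]=256, l++
l=2 r=12: |-9|<=|14| out[10]=196, r--
l=2 r=11: |-9|<=|12| out[9]=144, r--
l=2 r=10: |-9|<=|10| out[8]=100, r--
l=2 r=9: |-9|<=|9| out[7]=81, r--
l=2 r=8: |-9|>|7| out[6]=81, l++
l=3 r=8: |-7|<=|7| out[5]=49, r--
l=3 r=7: |-7|>|4| out[4]=49, l++
l=4 r=7: |-6|>|4| out[3]=36, l++

l=5, r=7, next write slot=2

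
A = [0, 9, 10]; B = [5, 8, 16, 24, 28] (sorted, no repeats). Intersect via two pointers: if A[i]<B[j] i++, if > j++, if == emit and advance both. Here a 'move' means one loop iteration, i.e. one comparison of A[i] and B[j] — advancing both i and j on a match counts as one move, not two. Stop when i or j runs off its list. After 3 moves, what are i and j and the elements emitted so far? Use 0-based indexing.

i=1, j=2, emitted=[]

i=0 j=0: 0<5, i++
i=1 j=0: 9>5, j++
i=1 j=1: 9>8, j++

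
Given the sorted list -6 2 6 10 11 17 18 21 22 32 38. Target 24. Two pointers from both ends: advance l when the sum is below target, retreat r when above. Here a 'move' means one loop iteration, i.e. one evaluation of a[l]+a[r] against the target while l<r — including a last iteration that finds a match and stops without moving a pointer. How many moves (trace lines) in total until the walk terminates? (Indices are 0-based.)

4 moves

l=0 r=10: -6+38=32 >24, r--
l=0 r=9: -6+32=26 >24, r--
l=0 r=8: -6+22=16 <24, l++
l=1 r=8: 2+22=24, found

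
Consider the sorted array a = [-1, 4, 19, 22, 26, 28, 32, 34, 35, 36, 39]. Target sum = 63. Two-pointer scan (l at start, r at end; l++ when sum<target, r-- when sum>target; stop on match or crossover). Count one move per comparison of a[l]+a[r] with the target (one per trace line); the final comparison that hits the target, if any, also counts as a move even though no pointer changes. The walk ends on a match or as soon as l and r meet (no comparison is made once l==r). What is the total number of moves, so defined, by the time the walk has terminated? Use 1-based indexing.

8 moves

l=1 r=11: -1+39=38 <63, l++
l=2 r=11: 4+39=43 <63, l++
l=3 r=11: 19+39=58 <63, l++
l=4 r=11: 22+39=61 <63, l++
l=5 r=11: 26+39=65 >63, r--
l=5 r=10: 26+36=62 <63, l++
l=6 r=10: 28+36=64 >63, r--
l=6 r=9: 28+35=63, found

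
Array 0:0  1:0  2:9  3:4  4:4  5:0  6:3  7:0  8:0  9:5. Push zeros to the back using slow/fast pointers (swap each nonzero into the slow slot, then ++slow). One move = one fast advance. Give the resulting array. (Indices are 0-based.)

slow=0 fast=0: a[fast]=0, fast++
slow=0 fast=1: a[fast]=0, fast++
slow=0 fast=2: a[fast]=9≠0 swap→a[0]=9, slow++,fast++
slow=1 fast=3: a[fast]=4≠0 swap→a[1]=4, slow++,fast++
slow=2 fast=4: a[fast]=4≠0 swap→a[2]=4, slow++,fast++
slow=3 fast=5: a[fast]=0, fast++
slow=3 fast=6: a[fast]=3≠0 swap→a[3]=3, slow++,fast++
slow=4 fast=7: a[fast]=0, fast++
slow=4 fast=8: a[fast]=0, fast++
slow=4 fast=9: a[fast]=5≠0 swap→a[4]=5, slow++,fast++

[9, 4, 4, 3, 5, 0, 0, 0, 0, 0]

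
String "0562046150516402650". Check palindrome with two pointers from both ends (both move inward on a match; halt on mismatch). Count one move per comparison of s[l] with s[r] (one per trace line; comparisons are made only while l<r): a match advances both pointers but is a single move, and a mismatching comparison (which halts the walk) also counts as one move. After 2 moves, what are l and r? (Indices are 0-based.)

l=2, r=16

[0,18] '0'=='0' → l++,r--
[1,17] '5'=='5' → l++,r--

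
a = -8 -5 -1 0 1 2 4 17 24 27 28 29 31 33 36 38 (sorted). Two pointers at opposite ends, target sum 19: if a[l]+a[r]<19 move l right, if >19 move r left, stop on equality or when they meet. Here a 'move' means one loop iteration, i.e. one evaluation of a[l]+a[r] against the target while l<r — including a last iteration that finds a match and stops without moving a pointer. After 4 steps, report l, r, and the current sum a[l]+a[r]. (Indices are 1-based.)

l=1 r=16: -8+38=30 >19, r--
l=1 r=15: -8+36=28 >19, r--
l=1 r=14: -8+33=25 >19, r--
l=1 r=13: -8+31=23 >19, r--

l=1, r=12, sum=21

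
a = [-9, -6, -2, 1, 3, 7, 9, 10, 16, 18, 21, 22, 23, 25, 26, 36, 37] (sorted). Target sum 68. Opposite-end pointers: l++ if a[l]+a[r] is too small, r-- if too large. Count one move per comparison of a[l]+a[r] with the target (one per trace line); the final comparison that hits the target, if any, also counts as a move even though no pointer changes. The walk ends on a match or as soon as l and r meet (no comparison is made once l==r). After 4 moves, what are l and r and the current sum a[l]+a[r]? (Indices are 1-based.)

l=5, r=17, sum=40

[1,17] -9+37=28 <68 → l++
[2,17] -6+37=31 <68 → l++
[3,17] -2+37=35 <68 → l++
[4,17] 1+37=38 <68 → l++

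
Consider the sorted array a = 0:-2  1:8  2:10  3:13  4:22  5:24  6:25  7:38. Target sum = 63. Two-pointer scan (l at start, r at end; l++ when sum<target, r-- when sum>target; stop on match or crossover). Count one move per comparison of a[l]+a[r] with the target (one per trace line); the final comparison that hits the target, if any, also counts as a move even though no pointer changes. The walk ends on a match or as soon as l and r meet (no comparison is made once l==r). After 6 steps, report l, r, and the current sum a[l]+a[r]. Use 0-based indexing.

[0,7] -2+38=36 <63 → l++
[1,7] 8+38=46 <63 → l++
[2,7] 10+38=48 <63 → l++
[3,7] 13+38=51 <63 → l++
[4,7] 22+38=60 <63 → l++
[5,7] 24+38=62 <63 → l++

l=6, r=7, sum=63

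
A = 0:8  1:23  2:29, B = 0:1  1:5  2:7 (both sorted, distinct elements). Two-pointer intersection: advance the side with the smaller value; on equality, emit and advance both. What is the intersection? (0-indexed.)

intersection = []

i=0 j=0: 8>1, j++
i=0 j=1: 8>5, j++
i=0 j=2: 8>7, j++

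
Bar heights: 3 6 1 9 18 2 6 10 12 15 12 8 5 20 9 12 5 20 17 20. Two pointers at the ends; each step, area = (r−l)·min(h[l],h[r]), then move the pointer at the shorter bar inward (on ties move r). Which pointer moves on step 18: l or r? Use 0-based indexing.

r

[0,19] min(3,20)*19=57 best=57 * → l++
[1,19] min(6,20)*18=108 best=108 * → l++
[2,19] min(1,20)*17=17 best=108 → l++
[3,19] min(9,20)*16=144 best=144 * → l++
[4,19] min(18,20)*15=270 best=270 * → l++
[5,19] min(2,20)*14=28 best=270 → l++
[6,19] min(6,20)*13=78 best=270 → l++
[7,19] min(10,20)*12=120 best=270 → l++
[8,19] min(12,20)*11=132 best=270 → l++
[9,19] min(15,20)*10=150 best=270 → l++
[10,19] min(12,20)*9=108 best=270 → l++
[11,19] min(8,20)*8=64 best=270 → l++
[12,19] min(5,20)*7=35 best=270 → l++
[13,19] min(20,20)*6=120 best=270 → r--
[13,18] min(20,17)*5=85 best=270 → r--
[13,17] min(20,20)*4=80 best=270 → r--
[13,16] min(20,5)*3=15 best=270 → r--
[13,15] min(20,12)*2=24 best=270 → r--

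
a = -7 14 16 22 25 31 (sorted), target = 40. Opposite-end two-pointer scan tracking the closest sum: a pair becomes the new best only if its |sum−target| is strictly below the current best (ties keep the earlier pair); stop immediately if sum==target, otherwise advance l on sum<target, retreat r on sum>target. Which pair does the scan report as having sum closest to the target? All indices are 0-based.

pair (14, 25) with sum 39 (|Δ|=1)

[0,5] -7+31=24 d=16 * → l++
[1,5] 14+31=45 d=5 * → r--
[1,4] 14+25=39 d=1 * → l++
[2,4] 16+25=41 d=1 → r--
[2,3] 16+22=38 d=2 → l++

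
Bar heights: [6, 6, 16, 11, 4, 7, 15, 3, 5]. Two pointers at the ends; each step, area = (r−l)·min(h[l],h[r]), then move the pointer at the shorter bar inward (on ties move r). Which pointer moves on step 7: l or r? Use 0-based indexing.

r

l=0 r=8: min(6,5)*8=40 best=40 *, r--
l=0 r=7: min(6,3)*7=21 best=40, r--
l=0 r=6: min(6,15)*6=36 best=40, l++
l=1 r=6: min(6,15)*5=30 best=40, l++
l=2 r=6: min(16,15)*4=60 best=60 *, r--
l=2 r=5: min(16,7)*3=21 best=60, r--
l=2 r=4: min(16,4)*2=8 best=60, r--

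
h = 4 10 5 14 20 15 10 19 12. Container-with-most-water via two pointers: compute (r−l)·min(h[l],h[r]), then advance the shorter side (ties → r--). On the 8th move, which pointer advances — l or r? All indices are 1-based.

r

[1,9] min(4,12)*8=32 best=32 * → l++
[2,9] min(10,12)*7=70 best=70 * → l++
[3,9] min(5,12)*6=30 best=70 → l++
[4,9] min(14,12)*5=60 best=70 → r--
[4,8] min(14,19)*4=56 best=70 → l++
[5,8] min(20,19)*3=57 best=70 → r--
[5,7] min(20,10)*2=20 best=70 → r--
[5,6] min(20,15)*1=15 best=70 → r--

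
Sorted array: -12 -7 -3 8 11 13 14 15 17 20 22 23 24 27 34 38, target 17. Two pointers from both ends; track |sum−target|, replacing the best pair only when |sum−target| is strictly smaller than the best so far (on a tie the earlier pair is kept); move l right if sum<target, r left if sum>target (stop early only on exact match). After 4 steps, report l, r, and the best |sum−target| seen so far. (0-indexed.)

l=1, r=12, best |Δ|=2

[0,15] -12+38=26 d=9 * → r--
[0,14] -12+34=22 d=5 * → r--
[0,13] -12+27=15 d=2 * → l++
[1,13] -7+27=20 d=3 → r--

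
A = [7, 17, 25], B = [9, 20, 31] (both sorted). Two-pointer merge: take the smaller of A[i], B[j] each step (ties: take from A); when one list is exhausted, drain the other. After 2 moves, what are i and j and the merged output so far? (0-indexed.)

i=1, j=1, merged so far=[7, 9]

[i=0,j=0] A[i]=7<=B[j]=9 take 7 → i++
[i=1,j=0] A[i]=17>B[j]=9 take 9 → j++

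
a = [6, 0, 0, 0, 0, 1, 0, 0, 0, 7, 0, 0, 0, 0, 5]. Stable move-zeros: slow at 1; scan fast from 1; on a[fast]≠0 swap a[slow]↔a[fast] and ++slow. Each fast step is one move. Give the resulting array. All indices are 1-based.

(s=1,f=1) a[fast]=6≠0 swap→a[1]=6 → slow++,fast++
(s=2,f=2) a[fast]=0 → fast++
(s=2,f=3) a[fast]=0 → fast++
(s=2,f=4) a[fast]=0 → fast++
(s=2,f=5) a[fast]=0 → fast++
(s=2,f=6) a[fast]=1≠0 swap→a[2]=1 → slow++,fast++
(s=3,f=7) a[fast]=0 → fast++
(s=3,f=8) a[fast]=0 → fast++
(s=3,f=9) a[fast]=0 → fast++
(s=3,f=10) a[fast]=7≠0 swap→a[3]=7 → slow++,fast++
(s=4,f=11) a[fast]=0 → fast++
(s=4,f=12) a[fast]=0 → fast++
(s=4,f=13) a[fast]=0 → fast++
(s=4,f=14) a[fast]=0 → fast++
(s=4,f=15) a[fast]=5≠0 swap→a[4]=5 → slow++,fast++

[6, 1, 7, 5, 0, 0, 0, 0, 0, 0, 0, 0, 0, 0, 0]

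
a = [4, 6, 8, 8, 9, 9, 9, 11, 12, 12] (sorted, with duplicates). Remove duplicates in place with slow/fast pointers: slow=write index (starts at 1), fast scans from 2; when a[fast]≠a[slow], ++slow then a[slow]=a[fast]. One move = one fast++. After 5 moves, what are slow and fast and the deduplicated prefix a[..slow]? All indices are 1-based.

slow=4, fast=7, prefix=[4, 6, 8, 9]

slow=1 fast=2: a[fast]=6≠a[slow]=4 write a[2]=6, slow++,fast++
slow=2 fast=3: a[fast]=8≠a[slow]=6 write a[3]=8, slow++,fast++
slow=3 fast=4: a[fast]=8=a[slow] dup, fast++
slow=3 fast=5: a[fast]=9≠a[slow]=8 write a[4]=9, slow++,fast++
slow=4 fast=6: a[fast]=9=a[slow] dup, fast++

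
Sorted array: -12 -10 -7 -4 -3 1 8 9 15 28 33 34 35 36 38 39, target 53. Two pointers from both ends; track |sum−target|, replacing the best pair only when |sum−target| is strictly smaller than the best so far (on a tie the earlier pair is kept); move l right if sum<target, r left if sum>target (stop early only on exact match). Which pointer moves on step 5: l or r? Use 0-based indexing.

[0,15] -12+39=27 d=26 * → l++
[1,15] -10+39=29 d=24 * → l++
[2,15] -7+39=32 d=21 * → l++
[3,15] -4+39=35 d=18 * → l++
[4,15] -3+39=36 d=17 * → l++

l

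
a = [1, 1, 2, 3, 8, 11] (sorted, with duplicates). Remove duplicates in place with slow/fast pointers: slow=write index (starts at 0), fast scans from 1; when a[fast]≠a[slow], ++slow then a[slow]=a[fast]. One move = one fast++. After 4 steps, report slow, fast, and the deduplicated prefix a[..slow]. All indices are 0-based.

slow=3, fast=5, prefix=[1, 2, 3, 8]

slow=0 fast=1: a[fast]=1=a[slow] dup, fast++
slow=0 fast=2: a[fast]=2≠a[slow]=1 write a[1]=2, slow++,fast++
slow=1 fast=3: a[fast]=3≠a[slow]=2 write a[2]=3, slow++,fast++
slow=2 fast=4: a[fast]=8≠a[slow]=3 write a[3]=8, slow++,fast++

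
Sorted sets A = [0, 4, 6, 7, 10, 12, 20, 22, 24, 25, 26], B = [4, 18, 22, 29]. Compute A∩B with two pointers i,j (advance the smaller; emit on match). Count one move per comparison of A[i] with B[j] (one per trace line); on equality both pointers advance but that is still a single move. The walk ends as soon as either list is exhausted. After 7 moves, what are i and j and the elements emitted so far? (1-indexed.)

i=1 j=1: 0<4, i++
i=2 j=1: 4==4 emit, i++,j++
i=3 j=2: 6<18, i++
i=4 j=2: 7<18, i++
i=5 j=2: 10<18, i++
i=6 j=2: 12<18, i++
i=7 j=2: 20>18, j++

i=7, j=3, emitted=[4]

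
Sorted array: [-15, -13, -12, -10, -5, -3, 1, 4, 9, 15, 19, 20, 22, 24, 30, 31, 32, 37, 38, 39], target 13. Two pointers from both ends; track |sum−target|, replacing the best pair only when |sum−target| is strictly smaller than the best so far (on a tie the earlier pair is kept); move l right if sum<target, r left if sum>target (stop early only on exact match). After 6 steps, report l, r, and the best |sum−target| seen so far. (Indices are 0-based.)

l=0 r=19: -15+39=24 d=11 *, r--
l=0 r=18: -15+38=23 d=10 *, r--
l=0 r=17: -15+37=22 d=9 *, r--
l=0 r=16: -15+32=17 d=4 *, r--
l=0 r=15: -15+31=16 d=3 *, r--
l=0 r=14: -15+30=15 d=2 *, r--

l=0, r=13, best |Δ|=2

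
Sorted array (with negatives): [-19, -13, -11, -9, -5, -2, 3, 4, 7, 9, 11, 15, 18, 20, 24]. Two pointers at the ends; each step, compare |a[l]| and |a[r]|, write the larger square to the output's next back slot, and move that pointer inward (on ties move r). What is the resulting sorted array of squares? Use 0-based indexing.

[0,14] |-19|<=|24| out[14]=576 → r--
[0,13] |-19|<=|20| out[13]=400 → r--
[0,12] |-19|>|18| out[12]=361 → l++
[1,12] |-13|<=|18| out[11]=324 → r--
[1,11] |-13|<=|15| out[10]=225 → r--
[1,10] |-13|>|11| out[9]=169 → l++
[2,10] |-11|<=|11| out[8]=121 → r--
[2,9] |-11|>|9| out[7]=121 → l++
[3,9] |-9|<=|9| out[6]=81 → r--
[3,8] |-9|>|7| out[5]=81 → l++
[4,8] |-5|<=|7| out[4]=49 → r--
[4,7] |-5|>|4| out[3]=25 → l++
[5,7] |-2|<=|4| out[2]=16 → r--
[5,6] |-2|<=|3| out[1]=9 → r--
[5,5] |-2|<=|-2| out[0]=4 → r--

[4, 9, 16, 25, 49, 81, 81, 121, 121, 169, 225, 324, 361, 400, 576]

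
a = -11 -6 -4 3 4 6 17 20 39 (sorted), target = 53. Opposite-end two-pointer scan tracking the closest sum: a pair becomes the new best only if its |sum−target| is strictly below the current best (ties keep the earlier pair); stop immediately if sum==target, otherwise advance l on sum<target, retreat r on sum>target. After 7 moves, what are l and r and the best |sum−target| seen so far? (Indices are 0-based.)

l=0 r=8: -11+39=28 d=25 *, l++
l=1 r=8: -6+39=33 d=20 *, l++
l=2 r=8: -4+39=35 d=18 *, l++
l=3 r=8: 3+39=42 d=11 *, l++
l=4 r=8: 4+39=43 d=10 *, l++
l=5 r=8: 6+39=45 d=8 *, l++
l=6 r=8: 17+39=56 d=3 *, r--

l=6, r=7, best |Δ|=3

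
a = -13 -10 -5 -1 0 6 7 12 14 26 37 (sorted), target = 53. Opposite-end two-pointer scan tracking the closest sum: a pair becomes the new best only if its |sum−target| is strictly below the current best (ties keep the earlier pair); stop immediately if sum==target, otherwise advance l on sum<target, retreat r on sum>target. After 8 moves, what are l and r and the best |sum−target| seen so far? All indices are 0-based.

l=8, r=10, best |Δ|=4

[0,10] -13+37=24 d=29 * → l++
[1,10] -10+37=27 d=26 * → l++
[2,10] -5+37=32 d=21 * → l++
[3,10] -1+37=36 d=17 * → l++
[4,10] 0+37=37 d=16 * → l++
[5,10] 6+37=43 d=10 * → l++
[6,10] 7+37=44 d=9 * → l++
[7,10] 12+37=49 d=4 * → l++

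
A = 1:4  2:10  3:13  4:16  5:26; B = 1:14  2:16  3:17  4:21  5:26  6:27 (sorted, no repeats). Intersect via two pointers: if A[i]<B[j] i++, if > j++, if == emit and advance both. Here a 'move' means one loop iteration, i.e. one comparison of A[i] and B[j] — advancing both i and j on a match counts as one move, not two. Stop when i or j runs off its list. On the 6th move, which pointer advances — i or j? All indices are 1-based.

j

i=1 j=1: 4<14, i++
i=2 j=1: 10<14, i++
i=3 j=1: 13<14, i++
i=4 j=1: 16>14, j++
i=4 j=2: 16==16 emit, i++,j++
i=5 j=3: 26>17, j++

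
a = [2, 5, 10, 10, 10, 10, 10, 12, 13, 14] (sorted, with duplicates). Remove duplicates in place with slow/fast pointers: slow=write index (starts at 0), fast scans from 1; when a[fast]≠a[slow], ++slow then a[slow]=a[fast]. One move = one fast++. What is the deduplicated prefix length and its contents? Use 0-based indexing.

slow=0 fast=1: a[fast]=5≠a[slow]=2 write a[1]=5, slow++,fast++
slow=1 fast=2: a[fast]=10≠a[slow]=5 write a[2]=10, slow++,fast++
slow=2 fast=3: a[fast]=10=a[slow] dup, fast++
slow=2 fast=4: a[fast]=10=a[slow] dup, fast++
slow=2 fast=5: a[fast]=10=a[slow] dup, fast++
slow=2 fast=6: a[fast]=10=a[slow] dup, fast++
slow=2 fast=7: a[fast]=12≠a[slow]=10 write a[3]=12, slow++,fast++
slow=3 fast=8: a[fast]=13≠a[slow]=12 write a[4]=13, slow++,fast++
slow=4 fast=9: a[fast]=14≠a[slow]=13 write a[5]=14, slow++,fast++

length 6; prefix = [2, 5, 10, 12, 13, 14]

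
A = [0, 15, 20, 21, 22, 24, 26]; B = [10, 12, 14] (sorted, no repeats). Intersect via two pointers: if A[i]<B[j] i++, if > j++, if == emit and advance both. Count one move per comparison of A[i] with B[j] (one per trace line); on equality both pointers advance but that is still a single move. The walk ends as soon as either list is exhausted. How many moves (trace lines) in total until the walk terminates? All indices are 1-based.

4 moves

i=1 j=1: 0<10, i++
i=2 j=1: 15>10, j++
i=2 j=2: 15>12, j++
i=2 j=3: 15>14, j++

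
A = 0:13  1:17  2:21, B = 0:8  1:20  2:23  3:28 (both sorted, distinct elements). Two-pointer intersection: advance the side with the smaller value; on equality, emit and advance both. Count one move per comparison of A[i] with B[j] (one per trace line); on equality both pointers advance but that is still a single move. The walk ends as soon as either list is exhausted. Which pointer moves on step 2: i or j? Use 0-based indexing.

i=0 j=0: 13>8, j++
i=0 j=1: 13<20, i++

i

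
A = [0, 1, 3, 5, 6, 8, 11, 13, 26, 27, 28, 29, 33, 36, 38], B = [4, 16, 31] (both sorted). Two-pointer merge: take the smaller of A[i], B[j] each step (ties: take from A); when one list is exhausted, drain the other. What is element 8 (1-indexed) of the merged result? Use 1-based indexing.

merged[8] = 11

[i=1,j=1] A[i]=0<=B[j]=4 take 0 → i++
[i=2,j=1] A[i]=1<=B[j]=4 take 1 → i++
[i=3,j=1] A[i]=3<=B[j]=4 take 3 → i++
[i=4,j=1] A[i]=5>B[j]=4 take 4 → j++
[i=4,j=2] A[i]=5<=B[j]=16 take 5 → i++
[i=5,j=2] A[i]=6<=B[j]=16 take 6 → i++
[i=6,j=2] A[i]=8<=B[j]=16 take 8 → i++
[i=7,j=2] A[i]=11<=B[j]=16 take 11 → i++
[i=8,j=2] A[i]=13<=B[j]=16 take 13 → i++
[i=9,j=2] A[i]=26>B[j]=16 take 16 → j++
[i=9,j=3] A[i]=26<=B[j]=31 take 26 → i++
[i=10,j=3] A[i]=27<=B[j]=31 take 27 → i++
[i=11,j=3] A[i]=28<=B[j]=31 take 28 → i++
[i=12,j=3] A[i]=29<=B[j]=31 take 29 → i++
[i=13,j=3] A[i]=33>B[j]=31 take 31 → j++
[i=13,j=4] B done, take A[i]=33 → i++
[i=14,j=4] B done, take A[i]=36 → i++
[i=15,j=4] B done, take A[i]=38 → i++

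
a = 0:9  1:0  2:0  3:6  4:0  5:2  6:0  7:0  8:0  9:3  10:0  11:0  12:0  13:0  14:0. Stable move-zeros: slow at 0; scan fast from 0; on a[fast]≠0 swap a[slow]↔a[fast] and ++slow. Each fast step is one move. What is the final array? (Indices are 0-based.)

slow=0 fast=0: a[fast]=9≠0 swap→a[0]=9, slow++,fast++
slow=1 fast=1: a[fast]=0, fast++
slow=1 fast=2: a[fast]=0, fast++
slow=1 fast=3: a[fast]=6≠0 swap→a[1]=6, slow++,fast++
slow=2 fast=4: a[fast]=0, fast++
slow=2 fast=5: a[fast]=2≠0 swap→a[2]=2, slow++,fast++
slow=3 fast=6: a[fast]=0, fast++
slow=3 fast=7: a[fast]=0, fast++
slow=3 fast=8: a[fast]=0, fast++
slow=3 fast=9: a[fast]=3≠0 swap→a[3]=3, slow++,fast++
slow=4 fast=10: a[fast]=0, fast++
slow=4 fast=11: a[fast]=0, fast++
slow=4 fast=12: a[fast]=0, fast++
slow=4 fast=13: a[fast]=0, fast++
slow=4 fast=14: a[fast]=0, fast++

[9, 6, 2, 3, 0, 0, 0, 0, 0, 0, 0, 0, 0, 0, 0]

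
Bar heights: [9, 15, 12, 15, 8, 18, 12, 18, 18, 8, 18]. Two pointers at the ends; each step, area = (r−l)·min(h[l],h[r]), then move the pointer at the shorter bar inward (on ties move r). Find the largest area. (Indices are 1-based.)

l=1 r=11: min(9,18)*10=90 best=90 *, l++
l=2 r=11: min(15,18)*9=135 best=135 *, l++
l=3 r=11: min(12,18)*8=96 best=135, l++
l=4 r=11: min(15,18)*7=105 best=135, l++
l=5 r=11: min(8,18)*6=48 best=135, l++
l=6 r=11: min(18,18)*5=90 best=135, r--
l=6 r=10: min(18,8)*4=32 best=135, r--
l=6 r=9: min(18,18)*3=54 best=135, r--
l=6 r=8: min(18,18)*2=36 best=135, r--
l=6 r=7: min(18,12)*1=12 best=135, r--

max area = 135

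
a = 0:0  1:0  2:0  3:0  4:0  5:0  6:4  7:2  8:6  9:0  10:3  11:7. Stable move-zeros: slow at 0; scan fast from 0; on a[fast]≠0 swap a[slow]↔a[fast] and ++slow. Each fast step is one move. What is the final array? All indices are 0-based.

slow=0 fast=0: a[fast]=0, fast++
slow=0 fast=1: a[fast]=0, fast++
slow=0 fast=2: a[fast]=0, fast++
slow=0 fast=3: a[fast]=0, fast++
slow=0 fast=4: a[fast]=0, fast++
slow=0 fast=5: a[fast]=0, fast++
slow=0 fast=6: a[fast]=4≠0 swap→a[0]=4, slow++,fast++
slow=1 fast=7: a[fast]=2≠0 swap→a[1]=2, slow++,fast++
slow=2 fast=8: a[fast]=6≠0 swap→a[2]=6, slow++,fast++
slow=3 fast=9: a[fast]=0, fast++
slow=3 fast=10: a[fast]=3≠0 swap→a[3]=3, slow++,fast++
slow=4 fast=11: a[fast]=7≠0 swap→a[4]=7, slow++,fast++

[4, 2, 6, 3, 7, 0, 0, 0, 0, 0, 0, 0]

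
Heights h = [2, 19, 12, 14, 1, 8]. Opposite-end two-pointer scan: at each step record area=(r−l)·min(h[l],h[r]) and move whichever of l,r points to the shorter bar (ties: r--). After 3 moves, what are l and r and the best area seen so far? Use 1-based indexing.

l=1 r=6: min(2,8)*5=10 best=10 *, l++
l=2 r=6: min(19,8)*4=32 best=32 *, r--
l=2 r=5: min(19,1)*3=3 best=32, r--

l=2, r=4, best area=32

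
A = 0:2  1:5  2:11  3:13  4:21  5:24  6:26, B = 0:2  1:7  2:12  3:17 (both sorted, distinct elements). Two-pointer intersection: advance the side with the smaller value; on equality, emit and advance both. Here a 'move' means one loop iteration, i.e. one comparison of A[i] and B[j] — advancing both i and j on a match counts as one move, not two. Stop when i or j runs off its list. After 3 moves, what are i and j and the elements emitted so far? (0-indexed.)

i=0 j=0: 2==2 emit, i++,j++
i=1 j=1: 5<7, i++
i=2 j=1: 11>7, j++

i=2, j=2, emitted=[2]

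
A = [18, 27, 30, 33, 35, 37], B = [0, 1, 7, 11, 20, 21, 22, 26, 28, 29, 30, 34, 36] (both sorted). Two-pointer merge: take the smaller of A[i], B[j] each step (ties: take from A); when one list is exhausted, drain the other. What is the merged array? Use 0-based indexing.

[i=0,j=0] A[i]=18>B[j]=0 take 0 → j++
[i=0,j=1] A[i]=18>B[j]=1 take 1 → j++
[i=0,j=2] A[i]=18>B[j]=7 take 7 → j++
[i=0,j=3] A[i]=18>B[j]=11 take 11 → j++
[i=0,j=4] A[i]=18<=B[j]=20 take 18 → i++
[i=1,j=4] A[i]=27>B[j]=20 take 20 → j++
[i=1,j=5] A[i]=27>B[j]=21 take 21 → j++
[i=1,j=6] A[i]=27>B[j]=22 take 22 → j++
[i=1,j=7] A[i]=27>B[j]=26 take 26 → j++
[i=1,j=8] A[i]=27<=B[j]=28 take 27 → i++
[i=2,j=8] A[i]=30>B[j]=28 take 28 → j++
[i=2,j=9] A[i]=30>B[j]=29 take 29 → j++
[i=2,j=10] A[i]=30<=B[j]=30 take 30 → i++
[i=3,j=10] A[i]=33>B[j]=30 take 30 → j++
[i=3,j=11] A[i]=33<=B[j]=34 take 33 → i++
[i=4,j=11] A[i]=35>B[j]=34 take 34 → j++
[i=4,j=12] A[i]=35<=B[j]=36 take 35 → i++
[i=5,j=12] A[i]=37>B[j]=36 take 36 → j++
[i=5,j=13] B done, take A[i]=37 → i++

[0, 1, 7, 11, 18, 20, 21, 22, 26, 27, 28, 29, 30, 30, 33, 34, 35, 36, 37]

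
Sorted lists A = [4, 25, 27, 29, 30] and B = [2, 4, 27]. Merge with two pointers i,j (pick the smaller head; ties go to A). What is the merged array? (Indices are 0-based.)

[2, 4, 4, 25, 27, 27, 29, 30]

i=0 j=0: A[i]=4>B[j]=2 take 2, j++
i=0 j=1: A[i]=4<=B[j]=4 take 4, i++
i=1 j=1: A[i]=25>B[j]=4 take 4, j++
i=1 j=2: A[i]=25<=B[j]=27 take 25, i++
i=2 j=2: A[i]=27<=B[j]=27 take 27, i++
i=3 j=2: A[i]=29>B[j]=27 take 27, j++
i=3 j=3: B done, take A[i]=29, i++
i=4 j=3: B done, take A[i]=30, i++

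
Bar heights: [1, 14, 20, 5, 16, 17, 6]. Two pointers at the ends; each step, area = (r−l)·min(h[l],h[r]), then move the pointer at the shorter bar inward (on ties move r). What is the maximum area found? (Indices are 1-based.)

max area = 56

l=1 r=7: min(1,6)*6=6 best=6 *, l++
l=2 r=7: min(14,6)*5=30 best=30 *, r--
l=2 r=6: min(14,17)*4=56 best=56 *, l++
l=3 r=6: min(20,17)*3=51 best=56, r--
l=3 r=5: min(20,16)*2=32 best=56, r--
l=3 r=4: min(20,5)*1=5 best=56, r--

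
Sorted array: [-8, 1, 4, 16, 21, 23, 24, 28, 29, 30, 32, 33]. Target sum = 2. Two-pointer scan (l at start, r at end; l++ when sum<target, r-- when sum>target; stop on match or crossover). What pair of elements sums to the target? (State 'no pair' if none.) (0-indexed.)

[0,11] -8+33=25 >2 → r--
[0,10] -8+32=24 >2 → r--
[0,9] -8+30=22 >2 → r--
[0,8] -8+29=21 >2 → r--
[0,7] -8+28=20 >2 → r--
[0,6] -8+24=16 >2 → r--
[0,5] -8+23=15 >2 → r--
[0,4] -8+21=13 >2 → r--
[0,3] -8+16=8 >2 → r--
[0,2] -8+4=-4 <2 → l++
[1,2] 1+4=5 >2 → r--

no pair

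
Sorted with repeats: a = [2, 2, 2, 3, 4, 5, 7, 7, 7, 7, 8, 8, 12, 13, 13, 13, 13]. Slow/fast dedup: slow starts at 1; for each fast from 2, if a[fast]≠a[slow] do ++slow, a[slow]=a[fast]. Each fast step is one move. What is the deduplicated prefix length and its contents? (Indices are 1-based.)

length 8; prefix = [2, 3, 4, 5, 7, 8, 12, 13]

slow=1 fast=2: a[fast]=2=a[slow] dup, fast++
slow=1 fast=3: a[fast]=2=a[slow] dup, fast++
slow=1 fast=4: a[fast]=3≠a[slow]=2 write a[2]=3, slow++,fast++
slow=2 fast=5: a[fast]=4≠a[slow]=3 write a[3]=4, slow++,fast++
slow=3 fast=6: a[fast]=5≠a[slow]=4 write a[4]=5, slow++,fast++
slow=4 fast=7: a[fast]=7≠a[slow]=5 write a[5]=7, slow++,fast++
slow=5 fast=8: a[fast]=7=a[slow] dup, fast++
slow=5 fast=9: a[fast]=7=a[slow] dup, fast++
slow=5 fast=10: a[fast]=7=a[slow] dup, fast++
slow=5 fast=11: a[fast]=8≠a[slow]=7 write a[6]=8, slow++,fast++
slow=6 fast=12: a[fast]=8=a[slow] dup, fast++
slow=6 fast=13: a[fast]=12≠a[slow]=8 write a[7]=12, slow++,fast++
slow=7 fast=14: a[fast]=13≠a[slow]=12 write a[8]=13, slow++,fast++
slow=8 fast=15: a[fast]=13=a[slow] dup, fast++
slow=8 fast=16: a[fast]=13=a[slow] dup, fast++
slow=8 fast=17: a[fast]=13=a[slow] dup, fast++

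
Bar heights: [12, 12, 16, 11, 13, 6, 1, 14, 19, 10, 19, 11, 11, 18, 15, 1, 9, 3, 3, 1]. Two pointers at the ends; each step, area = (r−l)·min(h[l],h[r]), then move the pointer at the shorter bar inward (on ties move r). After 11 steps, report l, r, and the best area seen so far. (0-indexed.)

l=0 r=19: min(12,1)*19=19 best=19 *, r--
l=0 r=18: min(12,3)*18=54 best=54 *, r--
l=0 r=17: min(12,3)*17=51 best=54, r--
l=0 r=16: min(12,9)*16=144 best=144 *, r--
l=0 r=15: min(12,1)*15=15 best=144, r--
l=0 r=14: min(12,15)*14=168 best=168 *, l++
l=1 r=14: min(12,15)*13=156 best=168, l++
l=2 r=14: min(16,15)*12=180 best=180 *, r--
l=2 r=13: min(16,18)*11=176 best=180, l++
l=3 r=13: min(11,18)*10=110 best=180, l++
l=4 r=13: min(13,18)*9=117 best=180, l++

l=5, r=13, best area=180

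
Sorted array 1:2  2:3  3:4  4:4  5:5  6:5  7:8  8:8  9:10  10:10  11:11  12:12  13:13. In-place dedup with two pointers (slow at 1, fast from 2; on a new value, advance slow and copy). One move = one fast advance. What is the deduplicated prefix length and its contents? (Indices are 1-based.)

length 9; prefix = [2, 3, 4, 5, 8, 10, 11, 12, 13]

(s=1,f=2) a[fast]=3≠a[slow]=2 write a[2]=3 → slow++,fast++
(s=2,f=3) a[fast]=4≠a[slow]=3 write a[3]=4 → slow++,fast++
(s=3,f=4) a[fast]=4=a[slow] dup → fast++
(s=3,f=5) a[fast]=5≠a[slow]=4 write a[4]=5 → slow++,fast++
(s=4,f=6) a[fast]=5=a[slow] dup → fast++
(s=4,f=7) a[fast]=8≠a[slow]=5 write a[5]=8 → slow++,fast++
(s=5,f=8) a[fast]=8=a[slow] dup → fast++
(s=5,f=9) a[fast]=10≠a[slow]=8 write a[6]=10 → slow++,fast++
(s=6,f=10) a[fast]=10=a[slow] dup → fast++
(s=6,f=11) a[fast]=11≠a[slow]=10 write a[7]=11 → slow++,fast++
(s=7,f=12) a[fast]=12≠a[slow]=11 write a[8]=12 → slow++,fast++
(s=8,f=13) a[fast]=13≠a[slow]=12 write a[9]=13 → slow++,fast++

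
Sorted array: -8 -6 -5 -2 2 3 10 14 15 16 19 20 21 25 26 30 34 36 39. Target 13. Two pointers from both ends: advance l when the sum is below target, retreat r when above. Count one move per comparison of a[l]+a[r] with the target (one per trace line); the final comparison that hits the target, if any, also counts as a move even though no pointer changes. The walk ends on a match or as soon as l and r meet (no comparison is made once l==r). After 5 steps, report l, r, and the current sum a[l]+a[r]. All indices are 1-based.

l=1, r=14, sum=17

l=1 r=19: -8+39=31 >13, r--
l=1 r=18: -8+36=28 >13, r--
l=1 r=17: -8+34=26 >13, r--
l=1 r=16: -8+30=22 >13, r--
l=1 r=15: -8+26=18 >13, r--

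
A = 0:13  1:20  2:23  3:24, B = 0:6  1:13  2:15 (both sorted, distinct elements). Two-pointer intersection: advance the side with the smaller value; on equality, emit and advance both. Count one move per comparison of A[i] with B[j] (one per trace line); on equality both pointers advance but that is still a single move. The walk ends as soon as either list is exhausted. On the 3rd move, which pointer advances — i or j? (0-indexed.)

i=0 j=0: 13>6, j++
i=0 j=1: 13==13 emit, i++,j++
i=1 j=2: 20>15, j++

j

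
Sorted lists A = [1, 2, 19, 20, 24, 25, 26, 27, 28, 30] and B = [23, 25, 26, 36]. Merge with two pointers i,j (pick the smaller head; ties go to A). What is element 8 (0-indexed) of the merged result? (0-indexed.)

merged[8] = 26

[i=0,j=0] A[i]=1<=B[j]=23 take 1 → i++
[i=1,j=0] A[i]=2<=B[j]=23 take 2 → i++
[i=2,j=0] A[i]=19<=B[j]=23 take 19 → i++
[i=3,j=0] A[i]=20<=B[j]=23 take 20 → i++
[i=4,j=0] A[i]=24>B[j]=23 take 23 → j++
[i=4,j=1] A[i]=24<=B[j]=25 take 24 → i++
[i=5,j=1] A[i]=25<=B[j]=25 take 25 → i++
[i=6,j=1] A[i]=26>B[j]=25 take 25 → j++
[i=6,j=2] A[i]=26<=B[j]=26 take 26 → i++
[i=7,j=2] A[i]=27>B[j]=26 take 26 → j++
[i=7,j=3] A[i]=27<=B[j]=36 take 27 → i++
[i=8,j=3] A[i]=28<=B[j]=36 take 28 → i++
[i=9,j=3] A[i]=30<=B[j]=36 take 30 → i++
[i=10,j=3] A done, take B[j]=36 → j++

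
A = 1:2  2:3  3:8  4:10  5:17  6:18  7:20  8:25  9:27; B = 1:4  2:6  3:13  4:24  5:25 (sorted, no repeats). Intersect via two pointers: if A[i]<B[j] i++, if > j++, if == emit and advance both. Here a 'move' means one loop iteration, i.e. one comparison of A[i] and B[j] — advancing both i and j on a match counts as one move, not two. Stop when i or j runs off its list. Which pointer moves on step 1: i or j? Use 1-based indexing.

i=1 j=1: 2<4, i++

i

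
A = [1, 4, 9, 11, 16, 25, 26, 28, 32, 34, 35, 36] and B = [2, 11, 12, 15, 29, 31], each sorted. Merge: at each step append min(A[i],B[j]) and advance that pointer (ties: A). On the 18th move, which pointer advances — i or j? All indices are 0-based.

i=0 j=0: A[i]=1<=B[j]=2 take 1, i++
i=1 j=0: A[i]=4>B[j]=2 take 2, j++
i=1 j=1: A[i]=4<=B[j]=11 take 4, i++
i=2 j=1: A[i]=9<=B[j]=11 take 9, i++
i=3 j=1: A[i]=11<=B[j]=11 take 11, i++
i=4 j=1: A[i]=16>B[j]=11 take 11, j++
i=4 j=2: A[i]=16>B[j]=12 take 12, j++
i=4 j=3: A[i]=16>B[j]=15 take 15, j++
i=4 j=4: A[i]=16<=B[j]=29 take 16, i++
i=5 j=4: A[i]=25<=B[j]=29 take 25, i++
i=6 j=4: A[i]=26<=B[j]=29 take 26, i++
i=7 j=4: A[i]=28<=B[j]=29 take 28, i++
i=8 j=4: A[i]=32>B[j]=29 take 29, j++
i=8 j=5: A[i]=32>B[j]=31 take 31, j++
i=8 j=6: B done, take A[i]=32, i++
i=9 j=6: B done, take A[i]=34, i++
i=10 j=6: B done, take A[i]=35, i++
i=11 j=6: B done, take A[i]=36, i++

i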